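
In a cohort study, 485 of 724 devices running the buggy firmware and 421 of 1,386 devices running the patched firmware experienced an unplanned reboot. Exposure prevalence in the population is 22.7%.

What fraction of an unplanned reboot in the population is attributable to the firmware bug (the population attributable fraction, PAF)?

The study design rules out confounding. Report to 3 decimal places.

p₁ = P(outcome | exposed) = 485/724 = 0.66989
p₀ = P(outcome | unexposed) = 421/1386 = 0.30375
Overall risk P(Y=1) = π·p₁ + (1−π)·p₀ = 0.227×0.66989 + 0.773×0.30375 = 0.38687.
Under exogeneity, PAF = [P(Y=1) − p₀] / P(Y=1).
PAF = (0.38687 − 0.30375) / 0.38687 ≈ 0.2148

PAF ≈ 0.215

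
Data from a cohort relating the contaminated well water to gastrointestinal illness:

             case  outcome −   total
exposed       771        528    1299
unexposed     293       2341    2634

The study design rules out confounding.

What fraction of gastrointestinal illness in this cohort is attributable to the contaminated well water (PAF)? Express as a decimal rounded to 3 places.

p₁ = P(outcome | exposed) = 771/1299 = 0.59353
p₀ = P(outcome | unexposed) = 293/2634 = 0.11124
Exposure prevalence π = 1299/3933 = 0.33028; overall risk P(Y=1) = 0.27053.
Under exogeneity, PAF = [P(Y=1) − p₀]/P(Y=1).
PAF = (0.27053 − 0.11124) / 0.27053 ≈ 0.5888

PAF ≈ 0.589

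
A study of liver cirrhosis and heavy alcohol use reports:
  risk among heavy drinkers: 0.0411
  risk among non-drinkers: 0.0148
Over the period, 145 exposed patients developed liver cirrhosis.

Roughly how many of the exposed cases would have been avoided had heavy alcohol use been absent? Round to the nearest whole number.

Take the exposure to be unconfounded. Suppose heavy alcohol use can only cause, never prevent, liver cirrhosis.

about 93 cases

Let p₁ = 0.0411, p₀ = 0.0148.
PN = (p₁ − p₀)/p₁ = (0.0411 − 0.0148) / 0.0411 ≈ 0.63990.
Attributable cases ≈ PN × (exposed cases) = 0.63990 × 145 ≈ 92.79.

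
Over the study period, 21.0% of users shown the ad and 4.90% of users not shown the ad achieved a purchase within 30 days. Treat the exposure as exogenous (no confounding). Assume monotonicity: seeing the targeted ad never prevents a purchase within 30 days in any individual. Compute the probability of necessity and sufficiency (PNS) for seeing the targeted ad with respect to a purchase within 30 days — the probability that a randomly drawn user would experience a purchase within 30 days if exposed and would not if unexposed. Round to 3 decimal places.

p₁ = 0.21, p₀ = 0.049.
Under exogeneity and monotonicity, PNS = p₁ − p₀.
PNS = 0.21 − 0.049 = 0.161

PNS ≈ 0.161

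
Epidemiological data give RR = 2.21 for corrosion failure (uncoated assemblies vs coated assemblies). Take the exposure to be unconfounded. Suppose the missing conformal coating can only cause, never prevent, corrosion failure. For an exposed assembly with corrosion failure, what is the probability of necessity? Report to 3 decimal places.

Under exogeneity and monotonicity, PN = (RR − 1) / RR = 1 − 1/RR.
PN = (2.21 − 1) / 2.21 = 1.21 / 2.21 ≈ 0.5475

PN ≈ 0.548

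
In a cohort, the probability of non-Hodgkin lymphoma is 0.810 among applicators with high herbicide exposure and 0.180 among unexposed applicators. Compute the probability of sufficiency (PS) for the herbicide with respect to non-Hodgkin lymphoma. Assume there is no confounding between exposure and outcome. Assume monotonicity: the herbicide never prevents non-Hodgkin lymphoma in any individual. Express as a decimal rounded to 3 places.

PS ≈ 0.768

Let p₁ = 0.81, p₀ = 0.18.
Under exogeneity and monotonicity, PS = (p₁ − p₀) / (1 − p₀).
PS = (0.81 − 0.18) / (1 − 0.18) = 0.63 / 0.82 ≈ 0.7683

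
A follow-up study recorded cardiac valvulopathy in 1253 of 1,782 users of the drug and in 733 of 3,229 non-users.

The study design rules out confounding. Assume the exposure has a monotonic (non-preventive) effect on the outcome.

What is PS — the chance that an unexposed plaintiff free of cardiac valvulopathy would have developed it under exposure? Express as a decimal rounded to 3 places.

PS ≈ 0.616

p₁ = P(outcome | exposed) = 1253/1782 = 0.70314
p₀ = P(outcome | unexposed) = 733/3229 = 0.22701
Under exogeneity and monotonicity, PS = (p₁ − p₀) / (1 − p₀).
PS = (0.70314 − 0.22701) / (1 − 0.22701) = 0.47614 / 0.77299 ≈ 0.6160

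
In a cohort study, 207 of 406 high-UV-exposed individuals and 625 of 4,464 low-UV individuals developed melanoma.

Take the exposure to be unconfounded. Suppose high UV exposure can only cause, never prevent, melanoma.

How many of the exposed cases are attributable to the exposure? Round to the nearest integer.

about 150 cases

p₁ = P(outcome | exposed) = 207/406 = 0.50985
p₀ = P(outcome | unexposed) = 625/4464 = 0.14001
PN = (p₁ − p₀)/p₁ = (0.50985 − 0.14001) / 0.50985 ≈ 0.72539.
Attributable cases ≈ PN × (exposed cases) = 0.72539 × 207 ≈ 150.16.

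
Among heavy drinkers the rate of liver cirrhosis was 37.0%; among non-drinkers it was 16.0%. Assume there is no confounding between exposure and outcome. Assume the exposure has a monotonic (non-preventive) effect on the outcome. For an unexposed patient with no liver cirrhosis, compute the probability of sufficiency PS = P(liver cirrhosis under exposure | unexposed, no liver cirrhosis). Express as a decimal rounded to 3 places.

PS ≈ 0.250

p₁ = 0.37, p₀ = 0.16.
Under exogeneity and monotonicity, PS = (p₁ − p₀) / (1 − p₀).
PS = (0.37 − 0.16) / (1 − 0.16) = 0.21 / 0.84 ≈ 0.2500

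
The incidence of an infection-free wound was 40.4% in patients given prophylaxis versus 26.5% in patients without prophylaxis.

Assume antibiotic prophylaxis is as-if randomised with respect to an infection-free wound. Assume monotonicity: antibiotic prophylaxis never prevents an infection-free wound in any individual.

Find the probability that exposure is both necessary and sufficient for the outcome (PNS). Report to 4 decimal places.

PNS ≈ 0.1390

p₁ = 0.404, p₀ = 0.265.
Under exogeneity and monotonicity, PNS = p₁ − p₀.
PNS = 0.404 − 0.265 = 0.139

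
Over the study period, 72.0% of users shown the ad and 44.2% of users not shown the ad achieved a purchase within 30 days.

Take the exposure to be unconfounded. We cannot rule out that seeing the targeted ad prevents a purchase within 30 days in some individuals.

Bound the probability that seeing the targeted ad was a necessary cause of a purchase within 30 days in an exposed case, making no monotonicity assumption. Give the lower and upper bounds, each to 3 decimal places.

0.386 ≤ PN ≤ 0.775

p₁ = 0.72, p₀ = 0.442.
Under exogeneity alone the bounds on PN are max{0,(p₁−p₀)/p₁} ≤ PN ≤ min{1,(1−p₀)/p₁}.
  lower = (p₁ − p₀)/p₁ = 0.278 / 0.72 ≈ 0.3861
  upper = min{1, (1 − p₀)/p₁} = 0.558 / 0.72 ≈ 0.7750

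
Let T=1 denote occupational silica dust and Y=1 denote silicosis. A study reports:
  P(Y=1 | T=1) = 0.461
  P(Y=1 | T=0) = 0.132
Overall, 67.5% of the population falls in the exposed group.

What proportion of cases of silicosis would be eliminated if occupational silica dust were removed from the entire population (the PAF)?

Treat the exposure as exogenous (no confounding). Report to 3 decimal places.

Let p₁ = 0.461, p₀ = 0.132.
Overall risk P(Y=1) = π·p₁ + (1−π)·p₀ = 0.675×0.461 + 0.325×0.132 = 0.35408.
Under exogeneity, PAF = [P(Y=1) − p₀] / P(Y=1).
PAF = (0.35408 − 0.132) / 0.35408 ≈ 0.6272

PAF ≈ 0.627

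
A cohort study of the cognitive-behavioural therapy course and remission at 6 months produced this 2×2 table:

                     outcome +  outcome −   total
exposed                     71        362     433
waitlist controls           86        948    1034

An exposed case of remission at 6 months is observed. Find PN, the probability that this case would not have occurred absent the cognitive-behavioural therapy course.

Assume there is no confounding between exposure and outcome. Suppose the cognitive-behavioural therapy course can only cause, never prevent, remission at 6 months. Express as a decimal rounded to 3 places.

p₁ = P(outcome | exposed) = 71/433 = 0.16397
p₀ = P(outcome | unexposed) = 86/1034 = 0.083172
Under exogeneity and monotonicity, PN = (p₁ − p₀)/p₁.
PN = (0.16397 − 0.083172) / 0.16397 ≈ 0.4928

PN ≈ 0.493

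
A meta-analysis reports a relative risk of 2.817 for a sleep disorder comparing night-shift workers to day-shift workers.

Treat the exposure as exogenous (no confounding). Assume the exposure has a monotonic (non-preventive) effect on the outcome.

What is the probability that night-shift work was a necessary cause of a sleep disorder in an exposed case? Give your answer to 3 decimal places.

Under exogeneity and monotonicity, PN = (RR − 1) / RR = 1 − 1/RR.
PN = (2.817 − 1) / 2.817 = 1.817 / 2.817 ≈ 0.6450

PN ≈ 0.645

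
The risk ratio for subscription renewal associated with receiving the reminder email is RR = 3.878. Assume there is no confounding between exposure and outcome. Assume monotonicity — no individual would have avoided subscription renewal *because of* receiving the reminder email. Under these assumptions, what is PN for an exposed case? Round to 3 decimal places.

PN ≈ 0.742

Under exogeneity and monotonicity, PN = (RR − 1) / RR = 1 − 1/RR.
PN = (3.878 − 1) / 3.878 = 2.878 / 3.878 ≈ 0.7421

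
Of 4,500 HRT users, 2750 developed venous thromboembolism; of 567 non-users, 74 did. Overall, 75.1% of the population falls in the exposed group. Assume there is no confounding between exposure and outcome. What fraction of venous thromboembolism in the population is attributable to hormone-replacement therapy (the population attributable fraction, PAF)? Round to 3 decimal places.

PAF ≈ 0.734

p₁ = P(outcome | exposed) = 2750/4500 = 0.61111
p₀ = P(outcome | unexposed) = 74/567 = 0.13051
Overall risk P(Y=1) = π·p₁ + (1−π)·p₀ = 0.751×0.61111 + 0.249×0.13051 = 0.49144.
Under exogeneity, PAF = [P(Y=1) − p₀] / P(Y=1).
PAF = (0.49144 − 0.13051) / 0.49144 ≈ 0.7344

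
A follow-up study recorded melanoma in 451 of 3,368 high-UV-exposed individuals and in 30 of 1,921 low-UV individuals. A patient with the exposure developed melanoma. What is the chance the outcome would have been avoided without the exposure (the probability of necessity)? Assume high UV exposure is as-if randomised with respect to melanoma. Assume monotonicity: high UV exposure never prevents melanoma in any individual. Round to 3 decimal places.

p₁ = P(outcome | exposed) = 451/3368 = 0.13391
p₀ = P(outcome | unexposed) = 30/1921 = 0.015617
Under exogeneity and monotonicity, PN = (p₁ − p₀) / p₁.
PN = (0.13391 − 0.015617) / 0.13391 = 0.11829 / 0.13391 ≈ 0.8834

PN ≈ 0.883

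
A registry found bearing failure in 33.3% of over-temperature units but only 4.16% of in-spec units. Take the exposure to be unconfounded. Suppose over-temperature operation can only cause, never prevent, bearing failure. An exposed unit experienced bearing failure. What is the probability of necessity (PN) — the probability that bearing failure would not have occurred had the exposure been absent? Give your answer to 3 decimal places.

p₁ = 0.333, p₀ = 0.0416.
Under exogeneity and monotonicity, PN = (p₁ − p₀) / p₁.
PN = (0.333 − 0.0416) / 0.333 = 0.2914 / 0.333 ≈ 0.8751

PN ≈ 0.875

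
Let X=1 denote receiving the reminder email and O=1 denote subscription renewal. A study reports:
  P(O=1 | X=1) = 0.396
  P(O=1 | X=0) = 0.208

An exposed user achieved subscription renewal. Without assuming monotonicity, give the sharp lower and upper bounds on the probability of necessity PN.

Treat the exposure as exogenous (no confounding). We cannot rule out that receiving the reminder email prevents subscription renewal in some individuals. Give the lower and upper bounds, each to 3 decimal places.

0.475 ≤ PN ≤ 1.000

Let p₁ = 0.396, p₀ = 0.208.
Under exogeneity alone the bounds on PN are max{0,(p₁−p₀)/p₁} ≤ PN ≤ min{1,(1−p₀)/p₁}.
  lower = (p₁ − p₀)/p₁ = 0.188 / 0.396 ≈ 0.4747
  upper = min{1, (1 − p₀)/p₁} = 0.792 / 0.396 ≈ 2.0000 → capped at 1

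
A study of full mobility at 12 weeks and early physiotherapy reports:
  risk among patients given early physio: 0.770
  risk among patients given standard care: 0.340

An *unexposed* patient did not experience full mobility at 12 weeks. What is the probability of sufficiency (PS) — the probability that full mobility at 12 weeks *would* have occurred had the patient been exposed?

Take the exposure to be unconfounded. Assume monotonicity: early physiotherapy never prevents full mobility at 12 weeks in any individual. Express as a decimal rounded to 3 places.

Let p₁ = 0.77, p₀ = 0.34.
Under exogeneity and monotonicity, PS = (p₁ − p₀) / (1 − p₀).
PS = (0.77 − 0.34) / (1 − 0.34) = 0.43 / 0.66 ≈ 0.6515

PS ≈ 0.652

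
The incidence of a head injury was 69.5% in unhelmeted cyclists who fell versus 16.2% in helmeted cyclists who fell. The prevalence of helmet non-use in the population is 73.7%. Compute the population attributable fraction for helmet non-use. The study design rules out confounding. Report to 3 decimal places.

p₁ = 0.695, p₀ = 0.162.
Overall risk P(Y=1) = π·p₁ + (1−π)·p₀ = 0.737×0.695 + 0.263×0.162 = 0.55482.
Under exogeneity, PAF = [P(Y=1) − p₀] / P(Y=1).
PAF = (0.55482 − 0.162) / 0.55482 ≈ 0.7080

PAF ≈ 0.708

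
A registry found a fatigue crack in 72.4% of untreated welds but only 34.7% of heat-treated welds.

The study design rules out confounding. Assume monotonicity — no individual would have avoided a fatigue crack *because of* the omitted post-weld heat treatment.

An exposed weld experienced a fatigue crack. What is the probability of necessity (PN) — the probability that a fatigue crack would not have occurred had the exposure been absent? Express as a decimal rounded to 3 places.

p₁ = 0.724, p₀ = 0.347.
Under exogeneity and monotonicity, PN = (p₁ − p₀) / p₁.
PN = (0.724 − 0.347) / 0.724 = 0.377 / 0.724 ≈ 0.5207

PN ≈ 0.521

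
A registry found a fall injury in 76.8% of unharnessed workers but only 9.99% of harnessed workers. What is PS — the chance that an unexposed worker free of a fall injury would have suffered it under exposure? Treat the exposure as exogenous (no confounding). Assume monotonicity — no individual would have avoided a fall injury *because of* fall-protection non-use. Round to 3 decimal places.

p₁ = 0.768, p₀ = 0.0999.
Under exogeneity and monotonicity, PS = (p₁ − p₀) / (1 − p₀).
PS = (0.768 − 0.0999) / (1 − 0.0999) = 0.6681 / 0.9001 ≈ 0.7423

PS ≈ 0.742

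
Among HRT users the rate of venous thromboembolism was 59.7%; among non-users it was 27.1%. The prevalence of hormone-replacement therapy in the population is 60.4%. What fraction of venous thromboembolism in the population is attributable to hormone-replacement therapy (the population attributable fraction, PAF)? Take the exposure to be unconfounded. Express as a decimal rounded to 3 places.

p₁ = 0.597, p₀ = 0.271.
Overall risk P(Y=1) = π·p₁ + (1−π)·p₀ = 0.604×0.597 + 0.396×0.271 = 0.4679.
Under exogeneity, PAF = [P(Y=1) − p₀] / P(Y=1).
PAF = (0.4679 − 0.271) / 0.4679 ≈ 0.4208

PAF ≈ 0.421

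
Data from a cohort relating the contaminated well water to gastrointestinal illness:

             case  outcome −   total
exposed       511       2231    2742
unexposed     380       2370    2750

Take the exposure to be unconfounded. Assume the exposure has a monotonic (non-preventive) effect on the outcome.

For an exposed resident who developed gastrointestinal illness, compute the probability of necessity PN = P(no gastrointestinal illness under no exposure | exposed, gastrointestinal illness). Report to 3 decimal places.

p₁ = P(outcome | exposed) = 511/2742 = 0.18636
p₀ = P(outcome | unexposed) = 380/2750 = 0.13818
Under exogeneity and monotonicity, PN = (p₁ − p₀)/p₁.
PN = (0.18636 − 0.13818) / 0.18636 ≈ 0.2585

PN ≈ 0.259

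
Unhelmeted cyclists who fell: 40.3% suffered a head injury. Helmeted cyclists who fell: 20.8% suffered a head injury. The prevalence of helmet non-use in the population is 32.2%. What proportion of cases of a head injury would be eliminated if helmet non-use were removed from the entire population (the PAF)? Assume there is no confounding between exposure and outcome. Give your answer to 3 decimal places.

p₁ = 0.403, p₀ = 0.208.
Overall risk P(Y=1) = π·p₁ + (1−π)·p₀ = 0.322×0.403 + 0.678×0.208 = 0.27079.
Under exogeneity, PAF = [P(Y=1) − p₀] / P(Y=1).
PAF = (0.27079 − 0.208) / 0.27079 ≈ 0.2319

PAF ≈ 0.232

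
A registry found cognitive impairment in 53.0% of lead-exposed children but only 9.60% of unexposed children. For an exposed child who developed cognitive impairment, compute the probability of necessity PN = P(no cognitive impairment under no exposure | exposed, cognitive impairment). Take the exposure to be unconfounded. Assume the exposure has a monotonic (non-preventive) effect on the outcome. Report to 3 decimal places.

PN ≈ 0.819

p₁ = 0.53, p₀ = 0.096.
Under exogeneity and monotonicity, PN = (p₁ − p₀) / p₁.
PN = (0.53 − 0.096) / 0.53 = 0.434 / 0.53 ≈ 0.8189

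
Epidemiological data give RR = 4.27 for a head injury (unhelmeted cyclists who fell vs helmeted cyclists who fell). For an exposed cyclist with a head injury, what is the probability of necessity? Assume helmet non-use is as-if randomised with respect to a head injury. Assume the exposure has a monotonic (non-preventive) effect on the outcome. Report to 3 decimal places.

PN ≈ 0.766

Under exogeneity and monotonicity, PN = (RR − 1) / RR = 1 − 1/RR.
PN = (4.27 − 1) / 4.27 = 3.27 / 4.27 ≈ 0.7658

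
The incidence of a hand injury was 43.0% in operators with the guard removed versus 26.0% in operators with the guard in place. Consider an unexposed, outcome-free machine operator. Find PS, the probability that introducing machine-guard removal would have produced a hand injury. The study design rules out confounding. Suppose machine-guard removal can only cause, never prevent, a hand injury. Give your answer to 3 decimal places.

p₁ = 0.43, p₀ = 0.26.
Under exogeneity and monotonicity, PS = (p₁ − p₀) / (1 − p₀).
PS = (0.43 − 0.26) / (1 − 0.26) = 0.17 / 0.74 ≈ 0.2297

PS ≈ 0.230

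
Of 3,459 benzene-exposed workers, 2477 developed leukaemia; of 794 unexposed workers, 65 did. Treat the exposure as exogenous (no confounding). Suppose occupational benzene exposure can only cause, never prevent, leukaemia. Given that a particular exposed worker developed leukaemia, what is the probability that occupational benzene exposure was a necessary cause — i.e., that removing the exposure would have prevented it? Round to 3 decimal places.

p₁ = P(outcome | exposed) = 2477/3459 = 0.7161
p₀ = P(outcome | unexposed) = 65/794 = 0.081864
Under exogeneity and monotonicity, PN = (p₁ − p₀) / p₁.
PN = (0.7161 − 0.081864) / 0.7161 = 0.63424 / 0.7161 ≈ 0.8857

PN ≈ 0.886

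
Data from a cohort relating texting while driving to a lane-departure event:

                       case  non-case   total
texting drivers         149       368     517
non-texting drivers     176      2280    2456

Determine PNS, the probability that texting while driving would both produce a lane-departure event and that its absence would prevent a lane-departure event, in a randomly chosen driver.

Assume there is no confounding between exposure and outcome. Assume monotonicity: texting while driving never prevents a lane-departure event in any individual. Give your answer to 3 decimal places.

PNS ≈ 0.217

p₁ = P(outcome | exposed) = 149/517 = 0.2882
p₀ = P(outcome | unexposed) = 176/2456 = 0.071661
Under exogeneity and monotonicity, PNS = p₁ − p₀.
PNS = 0.2882 − 0.071661 = 0.21654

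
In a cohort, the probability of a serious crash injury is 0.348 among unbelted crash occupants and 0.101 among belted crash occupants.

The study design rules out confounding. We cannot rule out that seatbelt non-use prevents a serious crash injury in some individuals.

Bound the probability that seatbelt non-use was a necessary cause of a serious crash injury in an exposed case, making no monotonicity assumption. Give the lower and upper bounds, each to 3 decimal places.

0.710 ≤ PN ≤ 1.000

Let p₁ = 0.348, p₀ = 0.101.
Under exogeneity alone the bounds on PN are max{0,(p₁−p₀)/p₁} ≤ PN ≤ min{1,(1−p₀)/p₁}.
  lower = (p₁ − p₀)/p₁ = 0.247 / 0.348 ≈ 0.7098
  upper = min{1, (1 − p₀)/p₁} = 0.899 / 0.348 ≈ 2.5833 → capped at 1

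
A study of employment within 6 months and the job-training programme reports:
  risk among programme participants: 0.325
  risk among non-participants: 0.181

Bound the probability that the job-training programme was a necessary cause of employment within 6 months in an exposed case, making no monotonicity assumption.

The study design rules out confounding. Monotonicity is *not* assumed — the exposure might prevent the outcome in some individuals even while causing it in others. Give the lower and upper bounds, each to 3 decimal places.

Let p₁ = 0.325, p₀ = 0.181.
Under exogeneity alone the bounds on PN are max{0,(p₁−p₀)/p₁} ≤ PN ≤ min{1,(1−p₀)/p₁}.
  lower = (p₁ − p₀)/p₁ = 0.144 / 0.325 ≈ 0.4431
  upper = min{1, (1 − p₀)/p₁} = 0.819 / 0.325 ≈ 2.5200 → capped at 1

0.443 ≤ PN ≤ 1.000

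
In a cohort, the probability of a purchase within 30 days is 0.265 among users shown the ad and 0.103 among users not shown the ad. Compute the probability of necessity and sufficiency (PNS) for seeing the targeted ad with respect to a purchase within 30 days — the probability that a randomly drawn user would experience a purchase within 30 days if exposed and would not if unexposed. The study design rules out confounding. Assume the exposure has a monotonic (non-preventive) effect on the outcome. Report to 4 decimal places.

Let p₁ = 0.265, p₀ = 0.103.
Under exogeneity and monotonicity, PNS = p₁ − p₀.
PNS = 0.265 − 0.103 = 0.162

PNS ≈ 0.1620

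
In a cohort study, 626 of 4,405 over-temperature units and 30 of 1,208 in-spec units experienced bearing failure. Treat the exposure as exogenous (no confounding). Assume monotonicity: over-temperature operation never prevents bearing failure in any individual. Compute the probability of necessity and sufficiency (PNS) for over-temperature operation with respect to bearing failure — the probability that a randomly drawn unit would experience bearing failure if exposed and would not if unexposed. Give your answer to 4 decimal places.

p₁ = P(outcome | exposed) = 626/4405 = 0.14211
p₀ = P(outcome | unexposed) = 30/1208 = 0.024834
Under exogeneity and monotonicity, PNS = p₁ − p₀.
PNS = 0.14211 − 0.024834 = 0.11728

PNS ≈ 0.1173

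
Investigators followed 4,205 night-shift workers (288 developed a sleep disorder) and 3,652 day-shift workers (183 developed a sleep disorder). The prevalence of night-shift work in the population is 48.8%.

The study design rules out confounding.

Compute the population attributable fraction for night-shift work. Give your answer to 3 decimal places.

PAF ≈ 0.152

p₁ = P(outcome | exposed) = 288/4205 = 0.06849
p₀ = P(outcome | unexposed) = 183/3652 = 0.05011
Overall risk P(Y=1) = π·p₁ + (1−π)·p₀ = 0.488×0.06849 + 0.512×0.05011 = 0.059079.
Under exogeneity, PAF = [P(Y=1) − p₀] / P(Y=1).
PAF = (0.059079 − 0.05011) / 0.059079 ≈ 0.1518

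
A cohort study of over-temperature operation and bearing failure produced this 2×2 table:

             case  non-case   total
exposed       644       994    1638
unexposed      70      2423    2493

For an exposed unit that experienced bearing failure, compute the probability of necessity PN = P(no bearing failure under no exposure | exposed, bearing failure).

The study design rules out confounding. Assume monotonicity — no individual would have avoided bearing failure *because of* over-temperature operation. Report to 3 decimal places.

p₁ = P(outcome | exposed) = 644/1638 = 0.39316
p₀ = P(outcome | unexposed) = 70/2493 = 0.028079
Under exogeneity and monotonicity, PN = (p₁ − p₀)/p₁.
PN = (0.39316 − 0.028079) / 0.39316 ≈ 0.9286

PN ≈ 0.929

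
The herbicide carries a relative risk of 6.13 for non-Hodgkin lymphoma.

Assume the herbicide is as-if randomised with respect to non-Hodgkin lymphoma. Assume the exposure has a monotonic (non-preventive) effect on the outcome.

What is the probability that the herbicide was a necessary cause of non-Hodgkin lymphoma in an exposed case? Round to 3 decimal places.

PN ≈ 0.837

Under exogeneity and monotonicity, PN = (RR − 1) / RR = 1 − 1/RR.
PN = (6.13 − 1) / 6.13 = 5.13 / 6.13 ≈ 0.8369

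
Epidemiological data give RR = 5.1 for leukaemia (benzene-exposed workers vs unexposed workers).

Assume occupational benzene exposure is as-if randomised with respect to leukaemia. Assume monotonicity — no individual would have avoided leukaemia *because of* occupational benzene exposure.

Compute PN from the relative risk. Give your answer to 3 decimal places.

Under exogeneity and monotonicity, PN = (RR − 1) / RR = 1 − 1/RR.
PN = (5.1 − 1) / 5.1 = 4.1 / 5.1 ≈ 0.8039

PN ≈ 0.804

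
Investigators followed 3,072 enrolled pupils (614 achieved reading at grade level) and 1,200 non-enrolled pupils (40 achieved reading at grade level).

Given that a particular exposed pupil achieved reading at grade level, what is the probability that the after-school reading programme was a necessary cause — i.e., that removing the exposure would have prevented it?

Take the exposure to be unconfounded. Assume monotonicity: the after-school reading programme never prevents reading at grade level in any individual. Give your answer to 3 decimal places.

p₁ = P(outcome | exposed) = 614/3072 = 0.19987
p₀ = P(outcome | unexposed) = 40/1200 = 0.033333
Under exogeneity and monotonicity, PN = (p₁ − p₀) / p₁.
PN = (0.19987 − 0.033333) / 0.19987 = 0.16654 / 0.19987 ≈ 0.8332

PN ≈ 0.833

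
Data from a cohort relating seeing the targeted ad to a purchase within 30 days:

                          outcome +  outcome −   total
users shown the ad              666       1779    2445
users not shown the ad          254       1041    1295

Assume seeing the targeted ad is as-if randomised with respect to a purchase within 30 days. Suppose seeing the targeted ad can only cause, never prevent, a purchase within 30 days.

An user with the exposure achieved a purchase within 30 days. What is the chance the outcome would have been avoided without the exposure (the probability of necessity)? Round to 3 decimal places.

p₁ = P(outcome | exposed) = 666/2445 = 0.27239
p₀ = P(outcome | unexposed) = 254/1295 = 0.19614
Under exogeneity and monotonicity, PN = (p₁ − p₀)/p₁.
PN = (0.27239 − 0.19614) / 0.27239 ≈ 0.2799

PN ≈ 0.280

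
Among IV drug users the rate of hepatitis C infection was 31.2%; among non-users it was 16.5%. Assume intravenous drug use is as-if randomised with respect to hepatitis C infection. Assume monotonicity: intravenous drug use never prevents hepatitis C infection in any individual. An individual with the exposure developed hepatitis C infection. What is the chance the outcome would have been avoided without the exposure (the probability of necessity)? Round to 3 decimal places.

p₁ = 0.312, p₀ = 0.165.
Under exogeneity and monotonicity, PN = (p₁ − p₀) / p₁.
PN = (0.312 − 0.165) / 0.312 = 0.147 / 0.312 ≈ 0.4712

PN ≈ 0.471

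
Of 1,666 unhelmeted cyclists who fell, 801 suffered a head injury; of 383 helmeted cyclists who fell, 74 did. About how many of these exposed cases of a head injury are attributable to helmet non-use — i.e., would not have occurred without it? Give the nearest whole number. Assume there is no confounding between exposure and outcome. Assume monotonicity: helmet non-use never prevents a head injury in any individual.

p₁ = P(outcome | exposed) = 801/1666 = 0.48079
p₀ = P(outcome | unexposed) = 74/383 = 0.19321
PN = (p₁ − p₀)/p₁ = (0.48079 − 0.19321) / 0.48079 ≈ 0.59814.
Attributable cases ≈ PN × (exposed cases) = 0.59814 × 801 ≈ 479.11.

about 479 cases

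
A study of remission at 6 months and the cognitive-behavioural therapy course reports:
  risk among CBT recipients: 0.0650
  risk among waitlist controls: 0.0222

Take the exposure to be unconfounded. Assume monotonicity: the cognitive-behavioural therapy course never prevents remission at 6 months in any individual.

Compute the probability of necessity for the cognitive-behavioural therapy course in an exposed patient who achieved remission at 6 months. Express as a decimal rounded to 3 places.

Let p₁ = 0.065, p₀ = 0.0222.
Under exogeneity and monotonicity, PN = (p₁ − p₀) / p₁.
PN = (0.065 − 0.0222) / 0.065 = 0.0428 / 0.065 ≈ 0.6585

PN ≈ 0.658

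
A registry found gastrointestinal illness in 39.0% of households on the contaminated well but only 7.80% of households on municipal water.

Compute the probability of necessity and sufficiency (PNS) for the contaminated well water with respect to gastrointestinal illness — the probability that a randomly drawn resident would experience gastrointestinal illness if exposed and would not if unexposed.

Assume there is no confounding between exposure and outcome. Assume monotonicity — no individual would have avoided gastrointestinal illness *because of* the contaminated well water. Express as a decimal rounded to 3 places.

PNS ≈ 0.312

p₁ = 0.39, p₀ = 0.078.
Under exogeneity and monotonicity, PNS = p₁ − p₀.
PNS = 0.39 − 0.078 = 0.312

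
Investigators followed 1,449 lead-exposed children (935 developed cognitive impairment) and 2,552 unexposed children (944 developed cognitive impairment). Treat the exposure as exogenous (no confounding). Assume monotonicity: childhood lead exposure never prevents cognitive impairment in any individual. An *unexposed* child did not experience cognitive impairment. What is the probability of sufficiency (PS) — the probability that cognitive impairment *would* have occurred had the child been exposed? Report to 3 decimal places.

p₁ = P(outcome | exposed) = 935/1449 = 0.64527
p₀ = P(outcome | unexposed) = 944/2552 = 0.36991
Under exogeneity and monotonicity, PS = (p₁ − p₀) / (1 − p₀).
PS = (0.64527 − 0.36991) / (1 − 0.36991) = 0.27537 / 0.63009 ≈ 0.4370

PS ≈ 0.437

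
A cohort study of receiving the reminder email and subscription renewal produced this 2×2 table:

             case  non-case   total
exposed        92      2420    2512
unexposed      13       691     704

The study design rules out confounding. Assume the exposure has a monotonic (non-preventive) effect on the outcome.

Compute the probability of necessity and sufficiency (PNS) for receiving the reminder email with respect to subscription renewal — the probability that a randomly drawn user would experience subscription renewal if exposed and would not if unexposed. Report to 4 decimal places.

p₁ = P(outcome | exposed) = 92/2512 = 0.036624
p₀ = P(outcome | unexposed) = 13/704 = 0.018466
Under exogeneity and monotonicity, PNS = p₁ − p₀.
PNS = 0.036624 − 0.018466 = 0.018158

PNS ≈ 0.0182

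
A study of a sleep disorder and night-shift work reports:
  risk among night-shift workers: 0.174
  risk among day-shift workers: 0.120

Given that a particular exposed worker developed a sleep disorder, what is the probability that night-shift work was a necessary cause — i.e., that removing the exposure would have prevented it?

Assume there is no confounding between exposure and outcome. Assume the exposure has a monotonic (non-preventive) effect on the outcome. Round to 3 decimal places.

PN ≈ 0.310

Let p₁ = 0.174, p₀ = 0.12.
Under exogeneity and monotonicity, PN = (p₁ − p₀) / p₁.
PN = (0.174 − 0.12) / 0.174 = 0.054 / 0.174 ≈ 0.3103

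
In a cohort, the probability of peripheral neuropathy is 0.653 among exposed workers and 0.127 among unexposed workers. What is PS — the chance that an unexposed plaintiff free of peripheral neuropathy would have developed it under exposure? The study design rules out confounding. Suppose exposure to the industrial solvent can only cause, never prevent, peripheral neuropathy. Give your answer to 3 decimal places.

PS ≈ 0.603

Let p₁ = 0.653, p₀ = 0.127.
Under exogeneity and monotonicity, PS = (p₁ − p₀) / (1 − p₀).
PS = (0.653 − 0.127) / (1 − 0.127) = 0.526 / 0.873 ≈ 0.6025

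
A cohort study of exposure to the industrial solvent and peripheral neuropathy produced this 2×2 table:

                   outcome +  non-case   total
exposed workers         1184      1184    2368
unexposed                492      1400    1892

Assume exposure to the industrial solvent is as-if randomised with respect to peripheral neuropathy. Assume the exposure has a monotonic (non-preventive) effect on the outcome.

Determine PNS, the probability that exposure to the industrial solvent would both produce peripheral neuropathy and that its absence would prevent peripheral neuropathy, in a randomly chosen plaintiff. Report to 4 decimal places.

p₁ = P(outcome | exposed) = 1184/2368 = 0.5
p₀ = P(outcome | unexposed) = 492/1892 = 0.26004
Under exogeneity and monotonicity, PNS = p₁ − p₀.
PNS = 0.5 − 0.26004 = 0.23996

PNS ≈ 0.2400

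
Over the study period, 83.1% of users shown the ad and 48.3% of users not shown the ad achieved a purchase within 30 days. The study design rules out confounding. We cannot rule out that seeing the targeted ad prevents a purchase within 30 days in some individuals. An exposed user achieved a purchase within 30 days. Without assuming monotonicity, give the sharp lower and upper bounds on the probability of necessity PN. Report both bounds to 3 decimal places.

p₁ = 0.831, p₀ = 0.483.
Under exogeneity alone the bounds on PN are max{0,(p₁−p₀)/p₁} ≤ PN ≤ min{1,(1−p₀)/p₁}.
  lower = (p₁ − p₀)/p₁ = 0.348 / 0.831 ≈ 0.4188
  upper = min{1, (1 − p₀)/p₁} = 0.517 / 0.831 ≈ 0.6221

0.419 ≤ PN ≤ 0.622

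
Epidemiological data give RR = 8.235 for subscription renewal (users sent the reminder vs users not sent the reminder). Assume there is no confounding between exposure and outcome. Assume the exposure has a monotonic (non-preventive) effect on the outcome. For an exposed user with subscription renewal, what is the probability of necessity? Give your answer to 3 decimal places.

Under exogeneity and monotonicity, PN = (RR − 1) / RR = 1 − 1/RR.
PN = (8.235 − 1) / 8.235 = 7.235 / 8.235 ≈ 0.8786

PN ≈ 0.879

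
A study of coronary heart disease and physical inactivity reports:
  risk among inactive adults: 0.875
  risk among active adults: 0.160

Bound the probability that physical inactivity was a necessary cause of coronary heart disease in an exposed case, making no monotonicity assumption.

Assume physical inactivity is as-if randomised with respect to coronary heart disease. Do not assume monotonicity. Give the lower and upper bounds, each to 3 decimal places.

Let p₁ = 0.875, p₀ = 0.16.
Under exogeneity alone the bounds on PN are max{0,(p₁−p₀)/p₁} ≤ PN ≤ min{1,(1−p₀)/p₁}.
  lower = (p₁ − p₀)/p₁ = 0.715 / 0.875 ≈ 0.8171
  upper = min{1, (1 − p₀)/p₁} = 0.84 / 0.875 ≈ 0.9600

0.817 ≤ PN ≤ 0.960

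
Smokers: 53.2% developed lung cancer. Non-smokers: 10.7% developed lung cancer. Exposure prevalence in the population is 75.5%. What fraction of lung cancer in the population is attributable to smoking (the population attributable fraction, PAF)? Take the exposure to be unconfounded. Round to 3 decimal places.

PAF ≈ 0.750

p₁ = 0.532, p₀ = 0.107.
Overall risk P(Y=1) = π·p₁ + (1−π)·p₀ = 0.755×0.532 + 0.245×0.107 = 0.42788.
Under exogeneity, PAF = [P(Y=1) − p₀] / P(Y=1).
PAF = (0.42788 − 0.107) / 0.42788 ≈ 0.7499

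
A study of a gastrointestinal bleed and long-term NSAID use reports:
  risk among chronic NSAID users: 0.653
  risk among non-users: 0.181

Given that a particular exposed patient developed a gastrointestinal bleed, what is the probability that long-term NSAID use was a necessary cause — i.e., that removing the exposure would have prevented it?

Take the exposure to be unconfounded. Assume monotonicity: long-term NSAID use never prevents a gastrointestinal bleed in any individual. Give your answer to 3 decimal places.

Let p₁ = 0.653, p₀ = 0.181.
Under exogeneity and monotonicity, PN = (p₁ − p₀) / p₁.
PN = (0.653 − 0.181) / 0.653 = 0.472 / 0.653 ≈ 0.7228

PN ≈ 0.723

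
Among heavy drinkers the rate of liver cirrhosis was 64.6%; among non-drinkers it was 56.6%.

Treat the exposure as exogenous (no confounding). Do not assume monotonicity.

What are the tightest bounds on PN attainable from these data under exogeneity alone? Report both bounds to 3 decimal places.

0.124 ≤ PN ≤ 0.672

p₁ = 0.646, p₀ = 0.566.
Under exogeneity alone the bounds on PN are max{0,(p₁−p₀)/p₁} ≤ PN ≤ min{1,(1−p₀)/p₁}.
  lower = (p₁ − p₀)/p₁ = 0.08 / 0.646 ≈ 0.1238
  upper = min{1, (1 − p₀)/p₁} = 0.434 / 0.646 ≈ 0.6718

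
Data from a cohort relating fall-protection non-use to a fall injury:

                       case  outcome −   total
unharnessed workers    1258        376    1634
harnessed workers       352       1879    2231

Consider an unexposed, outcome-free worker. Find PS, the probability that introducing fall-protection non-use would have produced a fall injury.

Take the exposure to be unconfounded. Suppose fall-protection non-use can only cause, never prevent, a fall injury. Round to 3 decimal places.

p₁ = P(outcome | exposed) = 1258/1634 = 0.76989
p₀ = P(outcome | unexposed) = 352/2231 = 0.15778
Under exogeneity and monotonicity, PS = (p₁ − p₀)/(1 − p₀).
PS = (0.76989 − 0.15778) / 0.84222 ≈ 0.7268

PS ≈ 0.727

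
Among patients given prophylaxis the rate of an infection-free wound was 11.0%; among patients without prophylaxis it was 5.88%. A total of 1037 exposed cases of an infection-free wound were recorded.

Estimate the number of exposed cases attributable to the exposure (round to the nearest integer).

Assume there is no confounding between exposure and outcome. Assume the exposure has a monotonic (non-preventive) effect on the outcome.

about 483 cases

p₁ = 0.11, p₀ = 0.0588.
PN = (p₁ − p₀)/p₁ = (0.11 − 0.0588) / 0.11 ≈ 0.46545.
Attributable cases ≈ PN × (exposed cases) = 0.46545 × 1037 ≈ 482.68.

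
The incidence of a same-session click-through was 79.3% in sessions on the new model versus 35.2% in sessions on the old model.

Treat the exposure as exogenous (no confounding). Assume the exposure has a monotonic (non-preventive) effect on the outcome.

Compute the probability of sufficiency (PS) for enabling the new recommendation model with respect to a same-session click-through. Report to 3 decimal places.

PS ≈ 0.681

p₁ = 0.793, p₀ = 0.352.
Under exogeneity and monotonicity, PS = (p₁ − p₀) / (1 − p₀).
PS = (0.793 − 0.352) / (1 − 0.352) = 0.441 / 0.648 ≈ 0.6806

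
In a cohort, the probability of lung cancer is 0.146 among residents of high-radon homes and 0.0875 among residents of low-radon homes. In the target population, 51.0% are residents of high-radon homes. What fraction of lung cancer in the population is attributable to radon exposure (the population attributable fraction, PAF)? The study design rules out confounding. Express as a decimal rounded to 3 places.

PAF ≈ 0.254

Let p₁ = 0.146, p₀ = 0.0875.
Overall risk P(Y=1) = π·p₁ + (1−π)·p₀ = 0.51×0.146 + 0.49×0.0875 = 0.11733.
Under exogeneity, PAF = [P(Y=1) − p₀] / P(Y=1).
PAF = (0.11733 − 0.0875) / 0.11733 ≈ 0.2543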